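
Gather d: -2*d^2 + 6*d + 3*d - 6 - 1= -2*d^2 + 9*d - 7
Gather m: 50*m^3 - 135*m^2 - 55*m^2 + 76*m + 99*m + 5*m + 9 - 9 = 50*m^3 - 190*m^2 + 180*m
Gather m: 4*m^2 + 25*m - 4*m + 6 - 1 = 4*m^2 + 21*m + 5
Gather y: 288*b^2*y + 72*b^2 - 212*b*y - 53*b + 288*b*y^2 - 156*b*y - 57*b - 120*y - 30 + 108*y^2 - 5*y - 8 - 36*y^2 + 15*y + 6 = 72*b^2 - 110*b + y^2*(288*b + 72) + y*(288*b^2 - 368*b - 110) - 32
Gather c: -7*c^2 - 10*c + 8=-7*c^2 - 10*c + 8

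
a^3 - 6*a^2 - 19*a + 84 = (a - 7)*(a - 3)*(a + 4)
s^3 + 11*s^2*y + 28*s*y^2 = s*(s + 4*y)*(s + 7*y)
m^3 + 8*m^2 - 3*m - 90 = (m - 3)*(m + 5)*(m + 6)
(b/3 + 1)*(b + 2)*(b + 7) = b^3/3 + 4*b^2 + 41*b/3 + 14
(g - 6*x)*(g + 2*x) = g^2 - 4*g*x - 12*x^2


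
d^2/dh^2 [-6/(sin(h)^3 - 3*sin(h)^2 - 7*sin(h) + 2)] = 6*(9*sin(h)^6 - 33*sin(h)^5 + 10*sin(h)^4 + 93*sin(h)^3 + 61*sin(h)^2 - 100*sin(h) - 110)/(sin(h)^3 - 3*sin(h)^2 - 7*sin(h) + 2)^3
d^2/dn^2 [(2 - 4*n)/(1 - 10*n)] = -320/(10*n - 1)^3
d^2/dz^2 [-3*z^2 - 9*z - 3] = -6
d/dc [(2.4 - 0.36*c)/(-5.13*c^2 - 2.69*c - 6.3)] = (-1.8468*c^2 + 24.624*c + 8.724)/(26.3169*c^4 + 27.5994*c^3 + 71.8741*c^2 + 33.894*c + 39.69)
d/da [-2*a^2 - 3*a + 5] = -4*a - 3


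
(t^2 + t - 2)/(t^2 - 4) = (t - 1)/(t - 2)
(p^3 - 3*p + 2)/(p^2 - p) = p + 1 - 2/p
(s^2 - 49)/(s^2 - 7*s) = (s + 7)/s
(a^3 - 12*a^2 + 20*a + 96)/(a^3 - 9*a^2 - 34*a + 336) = (a^2 - 4*a - 12)/(a^2 - a - 42)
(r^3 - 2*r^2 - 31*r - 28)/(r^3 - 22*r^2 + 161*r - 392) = (r^2 + 5*r + 4)/(r^2 - 15*r + 56)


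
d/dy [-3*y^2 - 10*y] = -6*y - 10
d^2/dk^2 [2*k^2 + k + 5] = 4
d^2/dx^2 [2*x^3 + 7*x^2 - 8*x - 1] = 12*x + 14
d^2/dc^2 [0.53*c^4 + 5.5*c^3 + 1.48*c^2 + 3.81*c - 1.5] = 6.36*c^2 + 33.0*c + 2.96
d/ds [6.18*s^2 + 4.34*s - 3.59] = 12.36*s + 4.34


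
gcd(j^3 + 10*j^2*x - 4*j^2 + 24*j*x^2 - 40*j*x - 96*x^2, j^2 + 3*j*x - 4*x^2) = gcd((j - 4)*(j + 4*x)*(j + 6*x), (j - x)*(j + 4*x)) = j + 4*x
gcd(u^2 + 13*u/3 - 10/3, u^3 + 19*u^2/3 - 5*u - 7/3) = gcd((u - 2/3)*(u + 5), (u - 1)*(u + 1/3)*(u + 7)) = 1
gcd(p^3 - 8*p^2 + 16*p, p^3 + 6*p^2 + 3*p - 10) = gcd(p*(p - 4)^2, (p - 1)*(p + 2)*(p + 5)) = 1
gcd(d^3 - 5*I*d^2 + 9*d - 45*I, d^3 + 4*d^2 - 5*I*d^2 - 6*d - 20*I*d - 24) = d - 3*I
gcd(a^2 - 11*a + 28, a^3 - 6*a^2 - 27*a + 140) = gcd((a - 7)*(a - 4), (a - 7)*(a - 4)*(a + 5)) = a^2 - 11*a + 28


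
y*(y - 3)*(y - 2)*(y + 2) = y^4 - 3*y^3 - 4*y^2 + 12*y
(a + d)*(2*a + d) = 2*a^2 + 3*a*d + d^2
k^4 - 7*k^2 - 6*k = k*(k - 3)*(k + 1)*(k + 2)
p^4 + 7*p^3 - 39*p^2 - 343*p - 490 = (p - 7)*(p + 2)*(p + 5)*(p + 7)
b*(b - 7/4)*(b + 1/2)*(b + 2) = b^4 + 3*b^3/4 - 27*b^2/8 - 7*b/4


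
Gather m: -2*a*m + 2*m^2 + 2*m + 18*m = 2*m^2 + m*(20 - 2*a)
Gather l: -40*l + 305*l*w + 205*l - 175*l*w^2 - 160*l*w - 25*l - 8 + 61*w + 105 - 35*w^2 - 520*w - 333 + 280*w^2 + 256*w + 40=l*(-175*w^2 + 145*w + 140) + 245*w^2 - 203*w - 196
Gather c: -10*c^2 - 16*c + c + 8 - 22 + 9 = -10*c^2 - 15*c - 5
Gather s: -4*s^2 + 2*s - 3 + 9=-4*s^2 + 2*s + 6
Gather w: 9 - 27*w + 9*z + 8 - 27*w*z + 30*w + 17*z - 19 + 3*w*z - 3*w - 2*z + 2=-24*w*z + 24*z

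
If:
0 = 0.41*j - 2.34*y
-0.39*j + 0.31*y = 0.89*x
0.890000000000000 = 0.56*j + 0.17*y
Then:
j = 1.51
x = -0.57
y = 0.26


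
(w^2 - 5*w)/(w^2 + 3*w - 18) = w*(w - 5)/(w^2 + 3*w - 18)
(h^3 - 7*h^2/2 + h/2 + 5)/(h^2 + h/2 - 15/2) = (h^2 - h - 2)/(h + 3)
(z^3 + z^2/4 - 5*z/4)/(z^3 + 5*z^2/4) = (z - 1)/z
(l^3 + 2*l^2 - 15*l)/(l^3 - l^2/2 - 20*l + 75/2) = 2*l/(2*l - 5)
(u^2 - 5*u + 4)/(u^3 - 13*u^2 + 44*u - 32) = 1/(u - 8)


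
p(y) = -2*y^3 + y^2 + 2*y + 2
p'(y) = -6*y^2 + 2*y + 2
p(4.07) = -108.13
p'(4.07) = -89.25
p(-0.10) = 1.81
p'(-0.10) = 1.74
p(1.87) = -3.84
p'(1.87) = -15.24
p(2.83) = -29.66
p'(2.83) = -40.39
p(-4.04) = 142.12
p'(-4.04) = -104.01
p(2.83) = -29.66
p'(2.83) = -40.39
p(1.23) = 2.25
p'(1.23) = -4.62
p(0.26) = 2.55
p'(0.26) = 2.11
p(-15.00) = 6947.00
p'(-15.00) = -1378.00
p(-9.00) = 1523.00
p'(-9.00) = -502.00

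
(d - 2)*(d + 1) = d^2 - d - 2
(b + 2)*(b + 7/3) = b^2 + 13*b/3 + 14/3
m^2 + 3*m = m*(m + 3)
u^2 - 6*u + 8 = (u - 4)*(u - 2)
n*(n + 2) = n^2 + 2*n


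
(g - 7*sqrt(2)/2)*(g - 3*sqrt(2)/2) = g^2 - 5*sqrt(2)*g + 21/2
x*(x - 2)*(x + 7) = x^3 + 5*x^2 - 14*x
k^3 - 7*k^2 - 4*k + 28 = (k - 7)*(k - 2)*(k + 2)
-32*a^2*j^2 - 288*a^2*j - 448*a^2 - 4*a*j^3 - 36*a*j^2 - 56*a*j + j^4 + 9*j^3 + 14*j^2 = (-8*a + j)*(4*a + j)*(j + 2)*(j + 7)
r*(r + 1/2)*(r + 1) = r^3 + 3*r^2/2 + r/2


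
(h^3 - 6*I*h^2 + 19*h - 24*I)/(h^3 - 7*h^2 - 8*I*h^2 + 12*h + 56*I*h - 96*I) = (h^2 + 2*I*h + 3)/(h^2 - 7*h + 12)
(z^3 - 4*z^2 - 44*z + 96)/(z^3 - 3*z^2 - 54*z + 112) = (z + 6)/(z + 7)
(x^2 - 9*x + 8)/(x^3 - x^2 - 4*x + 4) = (x - 8)/(x^2 - 4)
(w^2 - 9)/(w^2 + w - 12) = (w + 3)/(w + 4)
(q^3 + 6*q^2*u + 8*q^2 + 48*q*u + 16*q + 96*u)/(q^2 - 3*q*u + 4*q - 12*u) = (q^2 + 6*q*u + 4*q + 24*u)/(q - 3*u)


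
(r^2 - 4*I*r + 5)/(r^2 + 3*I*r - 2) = (r - 5*I)/(r + 2*I)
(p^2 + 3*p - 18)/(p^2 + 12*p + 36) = (p - 3)/(p + 6)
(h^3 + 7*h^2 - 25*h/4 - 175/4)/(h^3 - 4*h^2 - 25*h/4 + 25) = (h + 7)/(h - 4)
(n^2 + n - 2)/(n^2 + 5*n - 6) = (n + 2)/(n + 6)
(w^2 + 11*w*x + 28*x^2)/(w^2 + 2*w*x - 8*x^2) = (-w - 7*x)/(-w + 2*x)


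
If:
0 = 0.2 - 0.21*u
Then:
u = 0.95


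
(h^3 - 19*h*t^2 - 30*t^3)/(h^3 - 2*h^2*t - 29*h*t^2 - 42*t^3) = (-h + 5*t)/(-h + 7*t)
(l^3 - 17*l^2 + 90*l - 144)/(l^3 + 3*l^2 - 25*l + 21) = (l^2 - 14*l + 48)/(l^2 + 6*l - 7)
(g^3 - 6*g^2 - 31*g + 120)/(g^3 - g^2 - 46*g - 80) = (g - 3)/(g + 2)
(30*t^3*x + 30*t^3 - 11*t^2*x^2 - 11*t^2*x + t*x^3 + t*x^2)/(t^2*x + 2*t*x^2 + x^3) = t*(30*t^2*x + 30*t^2 - 11*t*x^2 - 11*t*x + x^3 + x^2)/(x*(t^2 + 2*t*x + x^2))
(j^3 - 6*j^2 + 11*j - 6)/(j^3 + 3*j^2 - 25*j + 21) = (j - 2)/(j + 7)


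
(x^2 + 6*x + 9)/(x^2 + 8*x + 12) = (x^2 + 6*x + 9)/(x^2 + 8*x + 12)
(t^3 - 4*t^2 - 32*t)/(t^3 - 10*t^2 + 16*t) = (t + 4)/(t - 2)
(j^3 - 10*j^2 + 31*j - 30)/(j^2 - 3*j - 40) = (-j^3 + 10*j^2 - 31*j + 30)/(-j^2 + 3*j + 40)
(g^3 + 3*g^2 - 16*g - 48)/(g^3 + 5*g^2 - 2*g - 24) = (g - 4)/(g - 2)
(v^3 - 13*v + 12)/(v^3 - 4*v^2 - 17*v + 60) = (v - 1)/(v - 5)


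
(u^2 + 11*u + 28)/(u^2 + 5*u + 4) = (u + 7)/(u + 1)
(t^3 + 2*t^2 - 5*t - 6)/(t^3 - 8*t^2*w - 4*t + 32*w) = (t^2 + 4*t + 3)/(t^2 - 8*t*w + 2*t - 16*w)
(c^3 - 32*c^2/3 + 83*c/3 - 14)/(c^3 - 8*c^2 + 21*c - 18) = (3*c^2 - 23*c + 14)/(3*(c^2 - 5*c + 6))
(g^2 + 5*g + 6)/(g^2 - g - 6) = (g + 3)/(g - 3)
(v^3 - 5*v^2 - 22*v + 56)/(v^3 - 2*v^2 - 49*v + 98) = (v + 4)/(v + 7)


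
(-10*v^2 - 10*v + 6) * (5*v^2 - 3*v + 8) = -50*v^4 - 20*v^3 - 20*v^2 - 98*v + 48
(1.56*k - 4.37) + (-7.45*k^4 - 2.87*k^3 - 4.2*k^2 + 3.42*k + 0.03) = -7.45*k^4 - 2.87*k^3 - 4.2*k^2 + 4.98*k - 4.34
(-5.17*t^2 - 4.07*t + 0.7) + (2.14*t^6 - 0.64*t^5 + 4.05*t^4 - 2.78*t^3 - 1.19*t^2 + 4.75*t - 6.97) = 2.14*t^6 - 0.64*t^5 + 4.05*t^4 - 2.78*t^3 - 6.36*t^2 + 0.68*t - 6.27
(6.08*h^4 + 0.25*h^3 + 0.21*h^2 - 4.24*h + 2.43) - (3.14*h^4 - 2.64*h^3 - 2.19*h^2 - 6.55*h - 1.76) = 2.94*h^4 + 2.89*h^3 + 2.4*h^2 + 2.31*h + 4.19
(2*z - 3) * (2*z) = 4*z^2 - 6*z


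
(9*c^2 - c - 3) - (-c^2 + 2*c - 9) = 10*c^2 - 3*c + 6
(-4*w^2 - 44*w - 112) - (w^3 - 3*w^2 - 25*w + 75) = -w^3 - w^2 - 19*w - 187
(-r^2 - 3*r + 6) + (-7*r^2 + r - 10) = -8*r^2 - 2*r - 4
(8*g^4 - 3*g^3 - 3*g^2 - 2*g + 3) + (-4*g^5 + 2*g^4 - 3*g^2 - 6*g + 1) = -4*g^5 + 10*g^4 - 3*g^3 - 6*g^2 - 8*g + 4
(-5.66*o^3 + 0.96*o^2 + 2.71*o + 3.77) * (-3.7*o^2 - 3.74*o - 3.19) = 20.942*o^5 + 17.6164*o^4 + 4.438*o^3 - 27.1468*o^2 - 22.7447*o - 12.0263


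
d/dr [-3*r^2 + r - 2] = 1 - 6*r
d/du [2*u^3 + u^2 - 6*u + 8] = 6*u^2 + 2*u - 6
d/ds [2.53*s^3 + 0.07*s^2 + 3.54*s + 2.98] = 7.59*s^2 + 0.14*s + 3.54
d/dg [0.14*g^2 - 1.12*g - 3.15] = 0.28*g - 1.12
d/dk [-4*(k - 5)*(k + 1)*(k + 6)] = -12*k^2 - 16*k + 116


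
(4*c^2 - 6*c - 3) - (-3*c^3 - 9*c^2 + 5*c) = 3*c^3 + 13*c^2 - 11*c - 3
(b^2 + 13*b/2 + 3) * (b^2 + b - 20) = b^4 + 15*b^3/2 - 21*b^2/2 - 127*b - 60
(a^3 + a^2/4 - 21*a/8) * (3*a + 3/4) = 3*a^4 + 3*a^3/2 - 123*a^2/16 - 63*a/32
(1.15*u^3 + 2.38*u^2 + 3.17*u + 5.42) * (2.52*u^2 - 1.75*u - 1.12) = 2.898*u^5 + 3.9851*u^4 + 2.5354*u^3 + 5.4453*u^2 - 13.0354*u - 6.0704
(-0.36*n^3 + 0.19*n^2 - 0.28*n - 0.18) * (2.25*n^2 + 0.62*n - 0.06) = -0.81*n^5 + 0.2043*n^4 - 0.4906*n^3 - 0.59*n^2 - 0.0948*n + 0.0108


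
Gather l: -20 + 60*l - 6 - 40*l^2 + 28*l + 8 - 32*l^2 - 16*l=-72*l^2 + 72*l - 18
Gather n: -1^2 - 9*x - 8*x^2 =-8*x^2 - 9*x - 1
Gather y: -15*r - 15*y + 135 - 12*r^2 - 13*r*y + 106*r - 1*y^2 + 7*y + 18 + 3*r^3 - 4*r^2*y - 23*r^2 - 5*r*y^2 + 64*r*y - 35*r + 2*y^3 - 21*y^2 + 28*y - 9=3*r^3 - 35*r^2 + 56*r + 2*y^3 + y^2*(-5*r - 22) + y*(-4*r^2 + 51*r + 20) + 144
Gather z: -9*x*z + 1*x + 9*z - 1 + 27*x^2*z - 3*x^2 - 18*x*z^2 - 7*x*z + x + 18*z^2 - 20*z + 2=-3*x^2 + 2*x + z^2*(18 - 18*x) + z*(27*x^2 - 16*x - 11) + 1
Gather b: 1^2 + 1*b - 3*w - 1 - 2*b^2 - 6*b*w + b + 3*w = -2*b^2 + b*(2 - 6*w)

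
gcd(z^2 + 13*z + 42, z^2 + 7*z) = z + 7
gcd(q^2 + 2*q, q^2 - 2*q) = q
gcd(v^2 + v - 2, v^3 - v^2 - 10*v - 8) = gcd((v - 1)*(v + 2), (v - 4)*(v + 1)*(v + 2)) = v + 2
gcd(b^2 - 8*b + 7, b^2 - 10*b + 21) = b - 7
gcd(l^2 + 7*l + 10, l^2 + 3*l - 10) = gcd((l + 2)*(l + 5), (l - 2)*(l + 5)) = l + 5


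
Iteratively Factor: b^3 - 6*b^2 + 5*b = (b)*(b^2 - 6*b + 5) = b*(b - 5)*(b - 1)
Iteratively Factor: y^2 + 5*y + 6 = (y + 3)*(y + 2)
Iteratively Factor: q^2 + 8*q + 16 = (q + 4)*(q + 4)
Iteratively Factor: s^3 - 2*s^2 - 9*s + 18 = (s - 2)*(s^2 - 9) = (s - 2)*(s + 3)*(s - 3)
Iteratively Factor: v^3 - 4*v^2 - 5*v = (v - 5)*(v^2 + v) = (v - 5)*(v + 1)*(v)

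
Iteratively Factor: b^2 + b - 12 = (b + 4)*(b - 3)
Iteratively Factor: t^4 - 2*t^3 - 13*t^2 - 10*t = (t)*(t^3 - 2*t^2 - 13*t - 10) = t*(t + 1)*(t^2 - 3*t - 10) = t*(t + 1)*(t + 2)*(t - 5)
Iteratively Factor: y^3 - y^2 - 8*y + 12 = (y - 2)*(y^2 + y - 6) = (y - 2)*(y + 3)*(y - 2)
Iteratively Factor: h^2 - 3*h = (h)*(h - 3)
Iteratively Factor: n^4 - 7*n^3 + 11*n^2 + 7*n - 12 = (n + 1)*(n^3 - 8*n^2 + 19*n - 12) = (n - 4)*(n + 1)*(n^2 - 4*n + 3) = (n - 4)*(n - 3)*(n + 1)*(n - 1)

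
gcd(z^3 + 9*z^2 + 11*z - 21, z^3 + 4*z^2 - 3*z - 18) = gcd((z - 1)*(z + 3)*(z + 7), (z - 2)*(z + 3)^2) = z + 3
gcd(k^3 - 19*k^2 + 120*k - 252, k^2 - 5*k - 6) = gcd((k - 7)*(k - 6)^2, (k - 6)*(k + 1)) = k - 6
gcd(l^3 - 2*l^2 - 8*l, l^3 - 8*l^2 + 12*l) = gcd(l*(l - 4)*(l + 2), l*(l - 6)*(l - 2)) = l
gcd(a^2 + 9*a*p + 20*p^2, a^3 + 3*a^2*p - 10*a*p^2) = a + 5*p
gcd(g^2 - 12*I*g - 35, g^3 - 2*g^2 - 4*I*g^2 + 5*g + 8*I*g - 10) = g - 5*I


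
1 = 1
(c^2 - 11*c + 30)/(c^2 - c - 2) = (-c^2 + 11*c - 30)/(-c^2 + c + 2)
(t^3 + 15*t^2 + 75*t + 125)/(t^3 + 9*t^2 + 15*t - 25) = (t + 5)/(t - 1)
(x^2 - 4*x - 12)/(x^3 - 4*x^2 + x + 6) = (x^2 - 4*x - 12)/(x^3 - 4*x^2 + x + 6)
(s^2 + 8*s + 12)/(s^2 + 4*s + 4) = (s + 6)/(s + 2)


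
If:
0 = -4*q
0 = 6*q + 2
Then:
No Solution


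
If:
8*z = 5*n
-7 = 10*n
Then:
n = -7/10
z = -7/16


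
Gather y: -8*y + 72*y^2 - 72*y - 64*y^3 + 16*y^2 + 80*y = -64*y^3 + 88*y^2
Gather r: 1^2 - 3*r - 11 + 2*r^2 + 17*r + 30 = 2*r^2 + 14*r + 20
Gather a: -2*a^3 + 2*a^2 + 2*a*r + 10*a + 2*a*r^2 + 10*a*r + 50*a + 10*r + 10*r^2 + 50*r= -2*a^3 + 2*a^2 + a*(2*r^2 + 12*r + 60) + 10*r^2 + 60*r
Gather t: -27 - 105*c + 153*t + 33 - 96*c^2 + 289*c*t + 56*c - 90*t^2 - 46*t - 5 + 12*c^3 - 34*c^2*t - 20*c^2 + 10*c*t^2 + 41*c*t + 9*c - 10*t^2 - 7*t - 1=12*c^3 - 116*c^2 - 40*c + t^2*(10*c - 100) + t*(-34*c^2 + 330*c + 100)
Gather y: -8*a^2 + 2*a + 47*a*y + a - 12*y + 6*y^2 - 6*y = -8*a^2 + 3*a + 6*y^2 + y*(47*a - 18)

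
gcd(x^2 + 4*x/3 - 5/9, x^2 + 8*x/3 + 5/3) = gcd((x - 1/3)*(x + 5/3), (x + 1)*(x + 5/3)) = x + 5/3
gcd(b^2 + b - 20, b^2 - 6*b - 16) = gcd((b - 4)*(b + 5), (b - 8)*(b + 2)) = 1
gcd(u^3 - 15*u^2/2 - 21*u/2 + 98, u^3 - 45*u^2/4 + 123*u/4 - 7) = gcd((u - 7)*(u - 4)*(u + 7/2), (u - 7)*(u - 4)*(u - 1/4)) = u^2 - 11*u + 28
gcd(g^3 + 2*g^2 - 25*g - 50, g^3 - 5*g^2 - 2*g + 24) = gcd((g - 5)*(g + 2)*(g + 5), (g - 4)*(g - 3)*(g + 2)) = g + 2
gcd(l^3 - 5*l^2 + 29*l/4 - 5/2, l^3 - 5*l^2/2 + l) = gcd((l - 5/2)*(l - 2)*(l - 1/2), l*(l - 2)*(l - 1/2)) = l^2 - 5*l/2 + 1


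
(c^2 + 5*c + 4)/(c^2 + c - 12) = (c + 1)/(c - 3)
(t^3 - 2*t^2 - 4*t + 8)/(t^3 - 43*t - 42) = (-t^3 + 2*t^2 + 4*t - 8)/(-t^3 + 43*t + 42)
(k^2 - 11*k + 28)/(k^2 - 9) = (k^2 - 11*k + 28)/(k^2 - 9)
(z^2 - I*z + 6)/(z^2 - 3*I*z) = (z + 2*I)/z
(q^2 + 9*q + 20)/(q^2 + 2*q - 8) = (q + 5)/(q - 2)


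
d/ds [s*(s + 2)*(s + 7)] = 3*s^2 + 18*s + 14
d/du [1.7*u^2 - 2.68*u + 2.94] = 3.4*u - 2.68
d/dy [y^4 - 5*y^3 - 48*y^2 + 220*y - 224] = 4*y^3 - 15*y^2 - 96*y + 220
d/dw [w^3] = 3*w^2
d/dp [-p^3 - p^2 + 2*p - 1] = -3*p^2 - 2*p + 2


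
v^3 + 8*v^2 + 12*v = v*(v + 2)*(v + 6)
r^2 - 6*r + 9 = (r - 3)^2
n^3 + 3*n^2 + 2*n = n*(n + 1)*(n + 2)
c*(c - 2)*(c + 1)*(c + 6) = c^4 + 5*c^3 - 8*c^2 - 12*c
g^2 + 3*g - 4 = (g - 1)*(g + 4)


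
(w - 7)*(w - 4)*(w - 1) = w^3 - 12*w^2 + 39*w - 28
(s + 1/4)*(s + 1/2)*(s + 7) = s^3 + 31*s^2/4 + 43*s/8 + 7/8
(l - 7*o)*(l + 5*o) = l^2 - 2*l*o - 35*o^2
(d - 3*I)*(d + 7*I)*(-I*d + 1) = -I*d^3 + 5*d^2 - 17*I*d + 21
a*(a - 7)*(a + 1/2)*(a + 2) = a^4 - 9*a^3/2 - 33*a^2/2 - 7*a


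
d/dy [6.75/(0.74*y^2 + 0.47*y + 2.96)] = (-9.99*y - 3.1725)/(0.74*y^2 + 0.47*y + 2.96)^2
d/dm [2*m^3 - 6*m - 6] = 6*m^2 - 6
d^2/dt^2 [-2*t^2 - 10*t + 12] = -4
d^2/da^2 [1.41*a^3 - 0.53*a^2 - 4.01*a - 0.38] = 8.46*a - 1.06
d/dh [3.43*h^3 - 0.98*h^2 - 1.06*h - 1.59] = 10.29*h^2 - 1.96*h - 1.06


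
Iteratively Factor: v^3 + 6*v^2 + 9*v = (v + 3)*(v^2 + 3*v) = v*(v + 3)*(v + 3)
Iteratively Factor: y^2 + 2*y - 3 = (y + 3)*(y - 1)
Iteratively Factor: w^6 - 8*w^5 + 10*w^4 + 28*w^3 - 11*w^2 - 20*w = (w)*(w^5 - 8*w^4 + 10*w^3 + 28*w^2 - 11*w - 20) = w*(w - 4)*(w^4 - 4*w^3 - 6*w^2 + 4*w + 5) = w*(w - 5)*(w - 4)*(w^3 + w^2 - w - 1) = w*(w - 5)*(w - 4)*(w - 1)*(w^2 + 2*w + 1) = w*(w - 5)*(w - 4)*(w - 1)*(w + 1)*(w + 1)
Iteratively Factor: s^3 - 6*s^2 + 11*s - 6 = (s - 3)*(s^2 - 3*s + 2) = (s - 3)*(s - 1)*(s - 2)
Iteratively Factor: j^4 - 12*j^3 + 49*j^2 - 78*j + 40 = (j - 1)*(j^3 - 11*j^2 + 38*j - 40) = (j - 2)*(j - 1)*(j^2 - 9*j + 20) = (j - 4)*(j - 2)*(j - 1)*(j - 5)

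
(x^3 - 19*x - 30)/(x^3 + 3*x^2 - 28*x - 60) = (x + 3)/(x + 6)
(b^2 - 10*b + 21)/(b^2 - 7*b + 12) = (b - 7)/(b - 4)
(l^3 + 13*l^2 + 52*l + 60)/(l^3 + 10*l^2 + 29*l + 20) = (l^2 + 8*l + 12)/(l^2 + 5*l + 4)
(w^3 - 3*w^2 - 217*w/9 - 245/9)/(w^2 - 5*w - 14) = (w^2 + 4*w + 35/9)/(w + 2)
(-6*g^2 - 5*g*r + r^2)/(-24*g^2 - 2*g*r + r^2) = (g + r)/(4*g + r)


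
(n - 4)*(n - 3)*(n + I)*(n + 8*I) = n^4 - 7*n^3 + 9*I*n^3 + 4*n^2 - 63*I*n^2 + 56*n + 108*I*n - 96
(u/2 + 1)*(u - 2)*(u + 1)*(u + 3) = u^4/2 + 2*u^3 - u^2/2 - 8*u - 6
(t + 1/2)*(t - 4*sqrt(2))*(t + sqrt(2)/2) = t^3 - 7*sqrt(2)*t^2/2 + t^2/2 - 4*t - 7*sqrt(2)*t/4 - 2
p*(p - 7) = p^2 - 7*p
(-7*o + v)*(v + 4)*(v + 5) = -7*o*v^2 - 63*o*v - 140*o + v^3 + 9*v^2 + 20*v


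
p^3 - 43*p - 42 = (p - 7)*(p + 1)*(p + 6)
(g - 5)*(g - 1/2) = g^2 - 11*g/2 + 5/2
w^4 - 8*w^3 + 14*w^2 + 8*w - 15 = (w - 5)*(w - 3)*(w - 1)*(w + 1)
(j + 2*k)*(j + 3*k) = j^2 + 5*j*k + 6*k^2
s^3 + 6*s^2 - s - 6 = (s - 1)*(s + 1)*(s + 6)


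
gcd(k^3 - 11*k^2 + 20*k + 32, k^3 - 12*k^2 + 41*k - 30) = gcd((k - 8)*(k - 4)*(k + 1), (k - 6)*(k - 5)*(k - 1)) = 1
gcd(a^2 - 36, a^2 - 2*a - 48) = a + 6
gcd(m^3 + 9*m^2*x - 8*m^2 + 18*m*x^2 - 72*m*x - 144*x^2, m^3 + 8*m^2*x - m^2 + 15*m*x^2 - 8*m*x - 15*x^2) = m + 3*x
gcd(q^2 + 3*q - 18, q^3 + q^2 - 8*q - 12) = q - 3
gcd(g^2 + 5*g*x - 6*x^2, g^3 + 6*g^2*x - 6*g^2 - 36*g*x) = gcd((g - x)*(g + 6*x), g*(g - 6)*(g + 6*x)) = g + 6*x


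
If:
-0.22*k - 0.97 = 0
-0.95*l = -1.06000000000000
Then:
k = -4.41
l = 1.12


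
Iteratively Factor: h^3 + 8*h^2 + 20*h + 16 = (h + 4)*(h^2 + 4*h + 4) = (h + 2)*(h + 4)*(h + 2)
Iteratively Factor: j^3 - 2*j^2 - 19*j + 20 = (j - 1)*(j^2 - j - 20) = (j - 1)*(j + 4)*(j - 5)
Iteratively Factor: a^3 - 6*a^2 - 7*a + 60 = (a + 3)*(a^2 - 9*a + 20) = (a - 5)*(a + 3)*(a - 4)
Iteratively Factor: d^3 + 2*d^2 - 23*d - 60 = (d + 4)*(d^2 - 2*d - 15) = (d + 3)*(d + 4)*(d - 5)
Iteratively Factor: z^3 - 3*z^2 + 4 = (z + 1)*(z^2 - 4*z + 4) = (z - 2)*(z + 1)*(z - 2)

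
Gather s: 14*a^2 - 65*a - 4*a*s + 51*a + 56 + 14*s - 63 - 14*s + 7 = 14*a^2 - 4*a*s - 14*a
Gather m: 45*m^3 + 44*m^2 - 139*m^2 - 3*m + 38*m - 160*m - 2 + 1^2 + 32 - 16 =45*m^3 - 95*m^2 - 125*m + 15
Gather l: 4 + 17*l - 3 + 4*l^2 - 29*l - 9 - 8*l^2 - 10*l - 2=-4*l^2 - 22*l - 10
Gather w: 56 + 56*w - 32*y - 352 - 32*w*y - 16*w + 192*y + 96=w*(40 - 32*y) + 160*y - 200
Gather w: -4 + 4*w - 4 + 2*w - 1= 6*w - 9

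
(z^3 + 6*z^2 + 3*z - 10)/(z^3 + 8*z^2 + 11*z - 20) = (z + 2)/(z + 4)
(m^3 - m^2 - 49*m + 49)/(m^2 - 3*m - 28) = (m^2 + 6*m - 7)/(m + 4)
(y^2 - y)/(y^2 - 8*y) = (y - 1)/(y - 8)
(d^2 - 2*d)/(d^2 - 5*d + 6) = d/(d - 3)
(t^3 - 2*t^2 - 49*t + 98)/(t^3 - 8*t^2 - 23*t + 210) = (t^2 + 5*t - 14)/(t^2 - t - 30)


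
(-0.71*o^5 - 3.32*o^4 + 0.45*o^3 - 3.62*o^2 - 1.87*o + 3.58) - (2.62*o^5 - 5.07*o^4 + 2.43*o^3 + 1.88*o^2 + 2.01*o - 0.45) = -3.33*o^5 + 1.75*o^4 - 1.98*o^3 - 5.5*o^2 - 3.88*o + 4.03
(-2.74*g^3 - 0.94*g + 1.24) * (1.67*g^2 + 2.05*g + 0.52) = -4.5758*g^5 - 5.617*g^4 - 2.9946*g^3 + 0.1438*g^2 + 2.0532*g + 0.6448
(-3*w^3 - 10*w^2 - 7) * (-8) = 24*w^3 + 80*w^2 + 56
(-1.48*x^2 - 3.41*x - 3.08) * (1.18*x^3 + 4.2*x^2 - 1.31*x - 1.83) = -1.7464*x^5 - 10.2398*x^4 - 16.0176*x^3 - 5.7605*x^2 + 10.2751*x + 5.6364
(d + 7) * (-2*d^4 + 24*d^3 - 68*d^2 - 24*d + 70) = -2*d^5 + 10*d^4 + 100*d^3 - 500*d^2 - 98*d + 490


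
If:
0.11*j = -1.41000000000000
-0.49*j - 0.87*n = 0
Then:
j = -12.82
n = 7.22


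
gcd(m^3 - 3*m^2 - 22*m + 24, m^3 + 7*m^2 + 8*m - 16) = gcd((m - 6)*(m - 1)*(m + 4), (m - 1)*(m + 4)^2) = m^2 + 3*m - 4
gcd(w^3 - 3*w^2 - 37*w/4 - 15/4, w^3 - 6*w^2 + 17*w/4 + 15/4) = w^2 - 9*w/2 - 5/2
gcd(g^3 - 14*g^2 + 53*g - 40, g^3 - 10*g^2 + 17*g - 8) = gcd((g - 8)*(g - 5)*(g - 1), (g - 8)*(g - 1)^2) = g^2 - 9*g + 8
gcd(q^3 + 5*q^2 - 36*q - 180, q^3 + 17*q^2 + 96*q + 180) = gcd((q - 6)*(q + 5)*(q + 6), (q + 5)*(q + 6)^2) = q^2 + 11*q + 30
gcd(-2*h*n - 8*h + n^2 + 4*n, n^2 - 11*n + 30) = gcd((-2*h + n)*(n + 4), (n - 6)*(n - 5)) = 1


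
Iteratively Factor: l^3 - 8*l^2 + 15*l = (l - 3)*(l^2 - 5*l) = l*(l - 3)*(l - 5)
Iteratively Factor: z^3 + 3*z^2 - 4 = (z - 1)*(z^2 + 4*z + 4) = (z - 1)*(z + 2)*(z + 2)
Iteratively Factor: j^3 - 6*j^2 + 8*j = (j - 4)*(j^2 - 2*j) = j*(j - 4)*(j - 2)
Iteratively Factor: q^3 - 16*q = (q + 4)*(q^2 - 4*q) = q*(q + 4)*(q - 4)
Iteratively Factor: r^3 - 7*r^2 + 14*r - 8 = (r - 4)*(r^2 - 3*r + 2) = (r - 4)*(r - 2)*(r - 1)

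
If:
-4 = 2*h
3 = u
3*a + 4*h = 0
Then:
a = 8/3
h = -2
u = 3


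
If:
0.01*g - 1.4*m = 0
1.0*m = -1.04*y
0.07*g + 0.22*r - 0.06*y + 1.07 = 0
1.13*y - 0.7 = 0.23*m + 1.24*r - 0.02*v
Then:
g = -145.6*y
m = -1.04*y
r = 46.6*y - 4.86363636363636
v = 2820.74*y - 266.545454545455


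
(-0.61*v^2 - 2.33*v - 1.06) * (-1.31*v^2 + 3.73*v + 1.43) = 0.7991*v^4 + 0.777*v^3 - 8.1746*v^2 - 7.2857*v - 1.5158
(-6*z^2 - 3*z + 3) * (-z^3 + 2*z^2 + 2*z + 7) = 6*z^5 - 9*z^4 - 21*z^3 - 42*z^2 - 15*z + 21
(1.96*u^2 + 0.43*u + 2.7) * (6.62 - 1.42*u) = -2.7832*u^3 + 12.3646*u^2 - 0.9874*u + 17.874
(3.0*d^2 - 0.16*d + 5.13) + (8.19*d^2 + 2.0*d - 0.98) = 11.19*d^2 + 1.84*d + 4.15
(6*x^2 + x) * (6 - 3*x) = -18*x^3 + 33*x^2 + 6*x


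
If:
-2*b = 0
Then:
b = 0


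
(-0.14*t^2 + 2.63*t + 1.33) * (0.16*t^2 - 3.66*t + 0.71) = -0.0224*t^4 + 0.9332*t^3 - 9.5124*t^2 - 3.0005*t + 0.9443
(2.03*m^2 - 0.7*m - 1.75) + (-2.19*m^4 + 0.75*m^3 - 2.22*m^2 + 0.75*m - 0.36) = -2.19*m^4 + 0.75*m^3 - 0.19*m^2 + 0.05*m - 2.11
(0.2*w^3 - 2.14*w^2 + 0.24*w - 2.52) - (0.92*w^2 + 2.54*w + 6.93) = 0.2*w^3 - 3.06*w^2 - 2.3*w - 9.45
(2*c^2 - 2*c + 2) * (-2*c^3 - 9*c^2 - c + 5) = -4*c^5 - 14*c^4 + 12*c^3 - 6*c^2 - 12*c + 10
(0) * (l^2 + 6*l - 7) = 0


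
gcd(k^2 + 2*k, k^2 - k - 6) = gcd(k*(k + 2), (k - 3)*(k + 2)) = k + 2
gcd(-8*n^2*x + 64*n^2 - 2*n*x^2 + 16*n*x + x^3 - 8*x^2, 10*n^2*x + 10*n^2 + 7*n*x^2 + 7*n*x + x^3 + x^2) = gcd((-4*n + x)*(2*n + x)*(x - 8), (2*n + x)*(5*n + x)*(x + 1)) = 2*n + x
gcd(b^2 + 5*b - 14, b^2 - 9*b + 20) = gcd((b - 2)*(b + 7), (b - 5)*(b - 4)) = 1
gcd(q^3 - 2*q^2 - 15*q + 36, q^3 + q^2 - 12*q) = q^2 + q - 12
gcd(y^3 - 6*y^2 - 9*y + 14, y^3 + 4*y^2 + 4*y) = y + 2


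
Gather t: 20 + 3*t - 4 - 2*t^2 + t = -2*t^2 + 4*t + 16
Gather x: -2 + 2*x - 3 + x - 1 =3*x - 6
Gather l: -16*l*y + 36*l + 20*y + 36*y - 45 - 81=l*(36 - 16*y) + 56*y - 126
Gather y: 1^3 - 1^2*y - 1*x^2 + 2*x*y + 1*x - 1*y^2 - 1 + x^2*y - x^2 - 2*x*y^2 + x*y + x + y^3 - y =-2*x^2 + 2*x + y^3 + y^2*(-2*x - 1) + y*(x^2 + 3*x - 2)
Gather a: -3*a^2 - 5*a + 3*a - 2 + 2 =-3*a^2 - 2*a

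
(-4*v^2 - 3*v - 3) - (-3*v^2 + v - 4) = -v^2 - 4*v + 1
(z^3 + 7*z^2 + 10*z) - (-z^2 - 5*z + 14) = z^3 + 8*z^2 + 15*z - 14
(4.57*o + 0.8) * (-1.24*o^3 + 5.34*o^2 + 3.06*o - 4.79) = -5.6668*o^4 + 23.4118*o^3 + 18.2562*o^2 - 19.4423*o - 3.832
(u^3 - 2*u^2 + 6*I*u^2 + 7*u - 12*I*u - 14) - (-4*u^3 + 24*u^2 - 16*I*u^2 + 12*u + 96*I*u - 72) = 5*u^3 - 26*u^2 + 22*I*u^2 - 5*u - 108*I*u + 58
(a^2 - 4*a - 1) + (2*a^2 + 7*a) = 3*a^2 + 3*a - 1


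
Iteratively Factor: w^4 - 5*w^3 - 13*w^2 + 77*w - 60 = (w - 1)*(w^3 - 4*w^2 - 17*w + 60) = (w - 1)*(w + 4)*(w^2 - 8*w + 15) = (w - 5)*(w - 1)*(w + 4)*(w - 3)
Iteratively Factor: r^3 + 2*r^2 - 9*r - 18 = (r - 3)*(r^2 + 5*r + 6) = (r - 3)*(r + 3)*(r + 2)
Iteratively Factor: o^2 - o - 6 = (o + 2)*(o - 3)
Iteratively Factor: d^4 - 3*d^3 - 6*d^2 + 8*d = (d - 1)*(d^3 - 2*d^2 - 8*d) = d*(d - 1)*(d^2 - 2*d - 8) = d*(d - 1)*(d + 2)*(d - 4)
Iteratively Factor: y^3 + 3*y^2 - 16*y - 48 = (y + 3)*(y^2 - 16) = (y - 4)*(y + 3)*(y + 4)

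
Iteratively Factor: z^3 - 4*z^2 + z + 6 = (z - 3)*(z^2 - z - 2) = (z - 3)*(z - 2)*(z + 1)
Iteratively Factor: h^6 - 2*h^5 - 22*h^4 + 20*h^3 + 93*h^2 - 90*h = (h - 5)*(h^5 + 3*h^4 - 7*h^3 - 15*h^2 + 18*h) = (h - 5)*(h + 3)*(h^4 - 7*h^2 + 6*h) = (h - 5)*(h - 1)*(h + 3)*(h^3 + h^2 - 6*h) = h*(h - 5)*(h - 1)*(h + 3)*(h^2 + h - 6) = h*(h - 5)*(h - 2)*(h - 1)*(h + 3)*(h + 3)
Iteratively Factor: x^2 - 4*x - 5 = (x - 5)*(x + 1)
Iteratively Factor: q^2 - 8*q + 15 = (q - 5)*(q - 3)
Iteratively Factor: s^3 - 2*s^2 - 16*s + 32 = (s - 4)*(s^2 + 2*s - 8) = (s - 4)*(s - 2)*(s + 4)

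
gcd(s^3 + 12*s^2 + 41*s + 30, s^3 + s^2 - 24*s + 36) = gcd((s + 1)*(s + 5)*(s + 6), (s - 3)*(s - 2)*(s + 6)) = s + 6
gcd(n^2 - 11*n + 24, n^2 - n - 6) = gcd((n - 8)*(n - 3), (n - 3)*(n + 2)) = n - 3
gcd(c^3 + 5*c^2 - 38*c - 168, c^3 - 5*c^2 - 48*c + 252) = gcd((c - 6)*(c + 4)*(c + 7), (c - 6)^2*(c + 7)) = c^2 + c - 42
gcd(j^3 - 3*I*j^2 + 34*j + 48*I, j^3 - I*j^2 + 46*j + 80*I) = j^2 - 6*I*j + 16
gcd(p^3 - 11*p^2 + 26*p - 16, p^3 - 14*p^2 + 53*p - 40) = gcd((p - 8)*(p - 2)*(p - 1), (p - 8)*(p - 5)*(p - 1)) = p^2 - 9*p + 8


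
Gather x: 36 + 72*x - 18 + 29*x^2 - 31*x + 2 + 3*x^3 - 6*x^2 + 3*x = 3*x^3 + 23*x^2 + 44*x + 20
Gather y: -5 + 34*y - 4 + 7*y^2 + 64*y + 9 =7*y^2 + 98*y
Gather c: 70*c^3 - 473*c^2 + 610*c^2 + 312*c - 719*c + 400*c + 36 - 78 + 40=70*c^3 + 137*c^2 - 7*c - 2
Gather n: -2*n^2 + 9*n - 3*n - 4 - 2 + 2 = -2*n^2 + 6*n - 4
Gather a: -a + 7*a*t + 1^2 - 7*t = a*(7*t - 1) - 7*t + 1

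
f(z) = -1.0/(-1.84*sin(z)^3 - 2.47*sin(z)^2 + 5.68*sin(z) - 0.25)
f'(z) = -1.0*(5.52*sin(z)^2*cos(z) + 4.94*sin(z)*cos(z) - 5.68*cos(z))/(-1.84*sin(z)^3 - 2.47*sin(z)^2 + 5.68*sin(z) - 0.25)^2 = (-5.52*sin(z)^2 - 4.94*sin(z) + 5.68)*cos(z)/(1.84*sin(z)^3 + 2.47*sin(z)^2 - 5.68*sin(z) + 0.25)^2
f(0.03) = 12.21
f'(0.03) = 823.65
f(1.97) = -0.69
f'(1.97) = 0.66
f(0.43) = -0.64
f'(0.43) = 1.00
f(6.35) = -8.50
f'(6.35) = 383.78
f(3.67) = 0.29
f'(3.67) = -0.48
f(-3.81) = -0.53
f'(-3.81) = -0.11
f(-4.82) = -0.87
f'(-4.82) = -0.38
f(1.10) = -0.65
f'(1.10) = -0.59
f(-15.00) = 0.22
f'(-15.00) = -0.25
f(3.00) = -2.01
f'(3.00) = -19.51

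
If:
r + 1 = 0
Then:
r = -1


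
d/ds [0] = 0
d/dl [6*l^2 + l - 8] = 12*l + 1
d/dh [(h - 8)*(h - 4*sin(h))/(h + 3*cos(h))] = ((h - 8)*(h - 4*sin(h))*(3*sin(h) - 1) + (h + 3*cos(h))*(h + (8 - h)*(4*cos(h) - 1) - 4*sin(h)))/(h + 3*cos(h))^2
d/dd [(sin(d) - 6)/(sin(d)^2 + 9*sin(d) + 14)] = (12*sin(d) + cos(d)^2 + 67)*cos(d)/(sin(d)^2 + 9*sin(d) + 14)^2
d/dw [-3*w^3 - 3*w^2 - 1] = 3*w*(-3*w - 2)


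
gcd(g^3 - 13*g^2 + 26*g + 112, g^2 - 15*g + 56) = g^2 - 15*g + 56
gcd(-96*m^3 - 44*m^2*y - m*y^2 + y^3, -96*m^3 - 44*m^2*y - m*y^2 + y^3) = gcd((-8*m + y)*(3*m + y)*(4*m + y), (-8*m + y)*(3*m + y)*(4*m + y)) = -96*m^3 - 44*m^2*y - m*y^2 + y^3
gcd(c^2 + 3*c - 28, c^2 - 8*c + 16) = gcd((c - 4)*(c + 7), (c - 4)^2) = c - 4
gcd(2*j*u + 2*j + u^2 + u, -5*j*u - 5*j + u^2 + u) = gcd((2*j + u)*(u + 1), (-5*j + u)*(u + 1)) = u + 1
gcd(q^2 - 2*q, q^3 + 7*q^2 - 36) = q - 2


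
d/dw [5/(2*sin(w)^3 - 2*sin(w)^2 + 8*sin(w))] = 5*(-3*cos(w) + 2/tan(w) - 4*cos(w)/sin(w)^2)/(2*(sin(w)^2 - sin(w) + 4)^2)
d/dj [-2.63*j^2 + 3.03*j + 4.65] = 3.03 - 5.26*j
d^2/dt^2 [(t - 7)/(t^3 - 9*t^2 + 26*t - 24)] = 2*((t - 7)*(3*t^2 - 18*t + 26)^2 + (-3*t^2 + 18*t - 3*(t - 7)*(t - 3) - 26)*(t^3 - 9*t^2 + 26*t - 24))/(t^3 - 9*t^2 + 26*t - 24)^3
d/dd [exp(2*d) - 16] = 2*exp(2*d)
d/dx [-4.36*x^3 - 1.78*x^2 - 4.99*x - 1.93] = -13.08*x^2 - 3.56*x - 4.99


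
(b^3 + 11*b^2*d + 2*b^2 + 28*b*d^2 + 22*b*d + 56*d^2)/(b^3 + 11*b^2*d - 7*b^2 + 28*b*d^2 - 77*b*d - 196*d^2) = (b + 2)/(b - 7)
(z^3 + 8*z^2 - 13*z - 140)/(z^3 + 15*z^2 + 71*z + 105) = (z - 4)/(z + 3)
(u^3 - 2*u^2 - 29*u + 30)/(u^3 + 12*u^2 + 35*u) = (u^2 - 7*u + 6)/(u*(u + 7))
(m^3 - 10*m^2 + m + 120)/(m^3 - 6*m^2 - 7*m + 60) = (m - 8)/(m - 4)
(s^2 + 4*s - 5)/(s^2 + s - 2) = (s + 5)/(s + 2)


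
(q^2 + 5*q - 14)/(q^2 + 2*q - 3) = (q^2 + 5*q - 14)/(q^2 + 2*q - 3)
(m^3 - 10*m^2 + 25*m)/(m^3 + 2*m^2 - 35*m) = (m - 5)/(m + 7)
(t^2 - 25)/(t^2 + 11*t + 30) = (t - 5)/(t + 6)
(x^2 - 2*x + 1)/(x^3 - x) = (x - 1)/(x*(x + 1))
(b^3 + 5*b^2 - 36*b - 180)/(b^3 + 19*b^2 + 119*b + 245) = (b^2 - 36)/(b^2 + 14*b + 49)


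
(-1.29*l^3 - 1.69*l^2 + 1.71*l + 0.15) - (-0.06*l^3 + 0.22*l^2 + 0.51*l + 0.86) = -1.23*l^3 - 1.91*l^2 + 1.2*l - 0.71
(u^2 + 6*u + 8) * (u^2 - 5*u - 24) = u^4 + u^3 - 46*u^2 - 184*u - 192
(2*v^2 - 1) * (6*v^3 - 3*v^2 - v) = 12*v^5 - 6*v^4 - 8*v^3 + 3*v^2 + v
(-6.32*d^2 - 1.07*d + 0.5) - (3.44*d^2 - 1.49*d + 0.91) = -9.76*d^2 + 0.42*d - 0.41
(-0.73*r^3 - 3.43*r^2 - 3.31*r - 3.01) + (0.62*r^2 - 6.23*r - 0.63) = -0.73*r^3 - 2.81*r^2 - 9.54*r - 3.64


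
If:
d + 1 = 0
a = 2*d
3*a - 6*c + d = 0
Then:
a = -2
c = -7/6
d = -1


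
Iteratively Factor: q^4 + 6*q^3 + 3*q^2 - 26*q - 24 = (q + 3)*(q^3 + 3*q^2 - 6*q - 8) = (q + 1)*(q + 3)*(q^2 + 2*q - 8) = (q + 1)*(q + 3)*(q + 4)*(q - 2)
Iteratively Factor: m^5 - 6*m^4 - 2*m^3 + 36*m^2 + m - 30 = (m - 1)*(m^4 - 5*m^3 - 7*m^2 + 29*m + 30) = (m - 5)*(m - 1)*(m^3 - 7*m - 6) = (m - 5)*(m - 3)*(m - 1)*(m^2 + 3*m + 2) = (m - 5)*(m - 3)*(m - 1)*(m + 2)*(m + 1)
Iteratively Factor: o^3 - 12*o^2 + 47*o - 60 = (o - 4)*(o^2 - 8*o + 15) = (o - 5)*(o - 4)*(o - 3)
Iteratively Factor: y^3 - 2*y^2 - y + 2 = (y + 1)*(y^2 - 3*y + 2) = (y - 2)*(y + 1)*(y - 1)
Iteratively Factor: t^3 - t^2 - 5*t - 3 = (t - 3)*(t^2 + 2*t + 1) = (t - 3)*(t + 1)*(t + 1)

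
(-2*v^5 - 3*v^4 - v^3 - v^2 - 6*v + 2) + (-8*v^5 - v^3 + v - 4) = -10*v^5 - 3*v^4 - 2*v^3 - v^2 - 5*v - 2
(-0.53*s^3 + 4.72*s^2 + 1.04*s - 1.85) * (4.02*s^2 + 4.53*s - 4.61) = -2.1306*s^5 + 16.5735*s^4 + 28.0057*s^3 - 24.485*s^2 - 13.1749*s + 8.5285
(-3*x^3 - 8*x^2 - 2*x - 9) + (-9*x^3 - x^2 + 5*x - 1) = -12*x^3 - 9*x^2 + 3*x - 10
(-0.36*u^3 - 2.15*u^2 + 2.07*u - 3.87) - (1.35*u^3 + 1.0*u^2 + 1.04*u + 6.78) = -1.71*u^3 - 3.15*u^2 + 1.03*u - 10.65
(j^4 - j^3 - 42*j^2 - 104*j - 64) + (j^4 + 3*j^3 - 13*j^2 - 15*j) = 2*j^4 + 2*j^3 - 55*j^2 - 119*j - 64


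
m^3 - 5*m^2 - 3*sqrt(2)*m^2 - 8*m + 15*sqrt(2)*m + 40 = (m - 5)*(m - 4*sqrt(2))*(m + sqrt(2))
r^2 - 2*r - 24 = (r - 6)*(r + 4)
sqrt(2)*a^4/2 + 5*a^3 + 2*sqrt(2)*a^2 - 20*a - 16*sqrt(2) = (a - 2)*(a + sqrt(2))*(a + 4*sqrt(2))*(sqrt(2)*a/2 + sqrt(2))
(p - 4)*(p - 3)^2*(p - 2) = p^4 - 12*p^3 + 53*p^2 - 102*p + 72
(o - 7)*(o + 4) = o^2 - 3*o - 28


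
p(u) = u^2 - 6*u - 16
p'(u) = 2*u - 6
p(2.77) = -24.95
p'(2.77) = -0.46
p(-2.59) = 6.25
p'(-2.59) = -11.18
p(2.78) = -24.95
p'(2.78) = -0.44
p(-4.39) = 29.61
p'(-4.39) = -14.78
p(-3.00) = 11.00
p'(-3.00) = -12.00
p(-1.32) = -6.34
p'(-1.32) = -8.64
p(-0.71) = -11.24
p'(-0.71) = -7.42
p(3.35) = -24.88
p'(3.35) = 0.70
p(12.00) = 56.00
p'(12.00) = 18.00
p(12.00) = 56.00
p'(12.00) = 18.00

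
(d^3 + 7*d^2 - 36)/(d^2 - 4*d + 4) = (d^2 + 9*d + 18)/(d - 2)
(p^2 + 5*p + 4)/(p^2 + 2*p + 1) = (p + 4)/(p + 1)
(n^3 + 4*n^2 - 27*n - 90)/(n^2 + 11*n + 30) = (n^2 - 2*n - 15)/(n + 5)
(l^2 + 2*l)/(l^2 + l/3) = 3*(l + 2)/(3*l + 1)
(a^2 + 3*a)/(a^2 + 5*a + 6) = a/(a + 2)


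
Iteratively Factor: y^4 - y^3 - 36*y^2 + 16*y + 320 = (y + 4)*(y^3 - 5*y^2 - 16*y + 80) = (y + 4)^2*(y^2 - 9*y + 20) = (y - 5)*(y + 4)^2*(y - 4)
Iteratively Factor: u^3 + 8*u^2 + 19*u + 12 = (u + 4)*(u^2 + 4*u + 3) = (u + 1)*(u + 4)*(u + 3)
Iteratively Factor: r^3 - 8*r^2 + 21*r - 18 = (r - 2)*(r^2 - 6*r + 9) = (r - 3)*(r - 2)*(r - 3)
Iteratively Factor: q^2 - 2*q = (q - 2)*(q)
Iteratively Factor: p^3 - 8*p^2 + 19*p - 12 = (p - 4)*(p^2 - 4*p + 3) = (p - 4)*(p - 1)*(p - 3)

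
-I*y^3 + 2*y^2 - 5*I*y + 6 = (y - 2*I)*(y + 3*I)*(-I*y + 1)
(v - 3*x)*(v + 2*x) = v^2 - v*x - 6*x^2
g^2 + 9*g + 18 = (g + 3)*(g + 6)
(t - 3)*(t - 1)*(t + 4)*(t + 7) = t^4 + 7*t^3 - 13*t^2 - 79*t + 84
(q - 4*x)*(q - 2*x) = q^2 - 6*q*x + 8*x^2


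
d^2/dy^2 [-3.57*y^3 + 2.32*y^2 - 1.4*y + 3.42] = 4.64 - 21.42*y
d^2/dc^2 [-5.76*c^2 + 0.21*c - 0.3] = -11.5200000000000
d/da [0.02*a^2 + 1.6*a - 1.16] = 0.04*a + 1.6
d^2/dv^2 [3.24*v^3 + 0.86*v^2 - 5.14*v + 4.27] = 19.44*v + 1.72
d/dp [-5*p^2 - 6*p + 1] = -10*p - 6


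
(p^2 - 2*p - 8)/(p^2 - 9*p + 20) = (p + 2)/(p - 5)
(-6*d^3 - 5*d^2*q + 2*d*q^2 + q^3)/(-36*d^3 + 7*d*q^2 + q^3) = (d + q)/(6*d + q)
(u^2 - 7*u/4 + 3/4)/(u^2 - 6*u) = (4*u^2 - 7*u + 3)/(4*u*(u - 6))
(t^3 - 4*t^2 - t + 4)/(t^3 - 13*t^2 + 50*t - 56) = (t^2 - 1)/(t^2 - 9*t + 14)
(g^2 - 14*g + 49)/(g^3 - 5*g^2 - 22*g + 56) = (g - 7)/(g^2 + 2*g - 8)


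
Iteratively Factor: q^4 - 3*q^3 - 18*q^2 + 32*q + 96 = (q + 3)*(q^3 - 6*q^2 + 32) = (q - 4)*(q + 3)*(q^2 - 2*q - 8) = (q - 4)^2*(q + 3)*(q + 2)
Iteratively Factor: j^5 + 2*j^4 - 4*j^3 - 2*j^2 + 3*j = (j + 1)*(j^4 + j^3 - 5*j^2 + 3*j) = (j - 1)*(j + 1)*(j^3 + 2*j^2 - 3*j) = (j - 1)^2*(j + 1)*(j^2 + 3*j) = j*(j - 1)^2*(j + 1)*(j + 3)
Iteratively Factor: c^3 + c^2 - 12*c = (c + 4)*(c^2 - 3*c) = c*(c + 4)*(c - 3)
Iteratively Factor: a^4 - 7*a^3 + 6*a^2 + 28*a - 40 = (a - 2)*(a^3 - 5*a^2 - 4*a + 20) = (a - 2)^2*(a^2 - 3*a - 10) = (a - 5)*(a - 2)^2*(a + 2)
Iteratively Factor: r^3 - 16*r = (r)*(r^2 - 16) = r*(r - 4)*(r + 4)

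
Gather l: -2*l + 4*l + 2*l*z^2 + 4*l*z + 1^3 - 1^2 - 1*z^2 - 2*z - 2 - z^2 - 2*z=l*(2*z^2 + 4*z + 2) - 2*z^2 - 4*z - 2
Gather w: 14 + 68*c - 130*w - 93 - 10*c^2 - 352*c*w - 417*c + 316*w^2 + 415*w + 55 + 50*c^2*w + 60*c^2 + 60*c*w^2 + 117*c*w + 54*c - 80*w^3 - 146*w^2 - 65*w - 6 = 50*c^2 - 295*c - 80*w^3 + w^2*(60*c + 170) + w*(50*c^2 - 235*c + 220) - 30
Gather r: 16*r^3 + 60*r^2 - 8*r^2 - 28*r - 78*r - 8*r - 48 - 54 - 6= 16*r^3 + 52*r^2 - 114*r - 108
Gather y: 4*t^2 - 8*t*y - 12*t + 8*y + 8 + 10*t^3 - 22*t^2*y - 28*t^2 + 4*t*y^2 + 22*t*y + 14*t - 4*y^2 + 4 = 10*t^3 - 24*t^2 + 2*t + y^2*(4*t - 4) + y*(-22*t^2 + 14*t + 8) + 12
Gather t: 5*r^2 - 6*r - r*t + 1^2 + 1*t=5*r^2 - 6*r + t*(1 - r) + 1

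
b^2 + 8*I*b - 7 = (b + I)*(b + 7*I)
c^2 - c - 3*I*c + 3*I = (c - 1)*(c - 3*I)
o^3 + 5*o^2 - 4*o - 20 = (o - 2)*(o + 2)*(o + 5)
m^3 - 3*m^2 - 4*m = m*(m - 4)*(m + 1)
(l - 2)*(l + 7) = l^2 + 5*l - 14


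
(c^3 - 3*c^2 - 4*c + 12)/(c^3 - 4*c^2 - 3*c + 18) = (c - 2)/(c - 3)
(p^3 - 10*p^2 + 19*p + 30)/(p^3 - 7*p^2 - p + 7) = (p^2 - 11*p + 30)/(p^2 - 8*p + 7)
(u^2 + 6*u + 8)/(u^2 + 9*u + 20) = (u + 2)/(u + 5)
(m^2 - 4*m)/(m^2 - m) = (m - 4)/(m - 1)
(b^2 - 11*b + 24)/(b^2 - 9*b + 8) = (b - 3)/(b - 1)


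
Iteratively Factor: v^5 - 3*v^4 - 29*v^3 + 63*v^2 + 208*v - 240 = (v + 4)*(v^4 - 7*v^3 - v^2 + 67*v - 60) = (v - 5)*(v + 4)*(v^3 - 2*v^2 - 11*v + 12) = (v - 5)*(v - 1)*(v + 4)*(v^2 - v - 12) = (v - 5)*(v - 1)*(v + 3)*(v + 4)*(v - 4)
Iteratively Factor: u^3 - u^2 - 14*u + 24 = (u - 3)*(u^2 + 2*u - 8) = (u - 3)*(u - 2)*(u + 4)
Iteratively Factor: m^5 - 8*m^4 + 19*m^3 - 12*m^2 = (m)*(m^4 - 8*m^3 + 19*m^2 - 12*m) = m*(m - 4)*(m^3 - 4*m^2 + 3*m) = m*(m - 4)*(m - 3)*(m^2 - m) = m^2*(m - 4)*(m - 3)*(m - 1)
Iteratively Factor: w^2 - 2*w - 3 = (w + 1)*(w - 3)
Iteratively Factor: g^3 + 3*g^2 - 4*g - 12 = (g + 2)*(g^2 + g - 6) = (g - 2)*(g + 2)*(g + 3)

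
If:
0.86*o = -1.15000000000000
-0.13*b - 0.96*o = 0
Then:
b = 9.87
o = -1.34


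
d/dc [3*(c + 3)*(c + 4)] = 6*c + 21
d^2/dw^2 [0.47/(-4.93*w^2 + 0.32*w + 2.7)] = (-22.846606*w^2 + 1.482944*w + 0.47*(9.86*w - 0.32)*(19.72*w - 0.64) + 12.51234)/(-4.93*w^2 + 0.32*w + 2.7)^3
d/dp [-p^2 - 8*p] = -2*p - 8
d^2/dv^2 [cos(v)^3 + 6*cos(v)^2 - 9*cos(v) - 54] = 33*cos(v)/4 - 12*cos(2*v) - 9*cos(3*v)/4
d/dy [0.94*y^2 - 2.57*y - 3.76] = 1.88*y - 2.57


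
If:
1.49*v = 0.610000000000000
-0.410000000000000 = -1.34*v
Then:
No Solution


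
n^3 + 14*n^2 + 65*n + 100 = (n + 4)*(n + 5)^2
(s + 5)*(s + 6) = s^2 + 11*s + 30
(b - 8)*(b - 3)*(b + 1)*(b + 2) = b^4 - 8*b^3 - 7*b^2 + 50*b + 48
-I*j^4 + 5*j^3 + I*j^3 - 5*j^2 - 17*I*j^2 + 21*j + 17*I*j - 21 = (j - 3*I)*(j + I)*(j + 7*I)*(-I*j + I)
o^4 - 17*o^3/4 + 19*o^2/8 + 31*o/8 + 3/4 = (o - 3)*(o - 2)*(o + 1/4)*(o + 1/2)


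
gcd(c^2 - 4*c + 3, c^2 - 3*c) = c - 3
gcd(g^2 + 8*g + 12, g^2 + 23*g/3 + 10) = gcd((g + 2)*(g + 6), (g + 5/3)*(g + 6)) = g + 6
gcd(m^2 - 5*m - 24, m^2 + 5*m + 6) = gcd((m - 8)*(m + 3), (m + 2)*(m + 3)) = m + 3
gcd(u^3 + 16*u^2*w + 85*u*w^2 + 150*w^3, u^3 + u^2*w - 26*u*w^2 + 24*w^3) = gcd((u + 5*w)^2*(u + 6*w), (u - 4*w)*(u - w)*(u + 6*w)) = u + 6*w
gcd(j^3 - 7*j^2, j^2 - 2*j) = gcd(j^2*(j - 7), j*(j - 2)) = j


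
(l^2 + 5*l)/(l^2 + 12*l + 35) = l/(l + 7)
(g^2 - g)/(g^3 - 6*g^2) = (g - 1)/(g*(g - 6))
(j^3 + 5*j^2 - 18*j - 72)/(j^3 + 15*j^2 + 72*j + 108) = (j - 4)/(j + 6)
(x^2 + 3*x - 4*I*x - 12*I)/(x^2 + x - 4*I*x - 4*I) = (x + 3)/(x + 1)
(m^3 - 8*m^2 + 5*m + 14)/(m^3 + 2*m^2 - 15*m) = (m^3 - 8*m^2 + 5*m + 14)/(m*(m^2 + 2*m - 15))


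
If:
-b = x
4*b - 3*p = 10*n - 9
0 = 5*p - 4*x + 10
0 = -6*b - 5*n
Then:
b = -75/92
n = 45/46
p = -31/23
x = 75/92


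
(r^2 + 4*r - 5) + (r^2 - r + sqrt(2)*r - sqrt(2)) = 2*r^2 + sqrt(2)*r + 3*r - 5 - sqrt(2)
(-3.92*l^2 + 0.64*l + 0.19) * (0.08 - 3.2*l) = 12.544*l^3 - 2.3616*l^2 - 0.5568*l + 0.0152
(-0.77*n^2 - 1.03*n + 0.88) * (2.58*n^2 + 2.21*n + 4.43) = -1.9866*n^4 - 4.3591*n^3 - 3.417*n^2 - 2.6181*n + 3.8984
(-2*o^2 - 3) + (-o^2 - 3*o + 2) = -3*o^2 - 3*o - 1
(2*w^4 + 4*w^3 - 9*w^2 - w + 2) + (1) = 2*w^4 + 4*w^3 - 9*w^2 - w + 3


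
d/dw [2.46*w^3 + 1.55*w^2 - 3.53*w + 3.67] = 7.38*w^2 + 3.1*w - 3.53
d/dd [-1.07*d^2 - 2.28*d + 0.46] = -2.14*d - 2.28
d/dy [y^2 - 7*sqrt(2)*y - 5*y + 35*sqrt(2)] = 2*y - 7*sqrt(2) - 5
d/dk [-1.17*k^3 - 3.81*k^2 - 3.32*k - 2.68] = -3.51*k^2 - 7.62*k - 3.32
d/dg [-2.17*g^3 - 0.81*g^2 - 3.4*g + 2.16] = -6.51*g^2 - 1.62*g - 3.4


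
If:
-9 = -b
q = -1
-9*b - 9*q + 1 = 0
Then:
No Solution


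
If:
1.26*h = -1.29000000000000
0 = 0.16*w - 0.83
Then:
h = -1.02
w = 5.19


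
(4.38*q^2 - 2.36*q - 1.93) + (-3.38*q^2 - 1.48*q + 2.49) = 1.0*q^2 - 3.84*q + 0.56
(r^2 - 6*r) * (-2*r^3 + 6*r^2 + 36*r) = -2*r^5 + 18*r^4 - 216*r^2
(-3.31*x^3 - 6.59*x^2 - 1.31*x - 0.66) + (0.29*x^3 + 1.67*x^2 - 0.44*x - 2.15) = -3.02*x^3 - 4.92*x^2 - 1.75*x - 2.81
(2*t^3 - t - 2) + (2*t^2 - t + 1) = 2*t^3 + 2*t^2 - 2*t - 1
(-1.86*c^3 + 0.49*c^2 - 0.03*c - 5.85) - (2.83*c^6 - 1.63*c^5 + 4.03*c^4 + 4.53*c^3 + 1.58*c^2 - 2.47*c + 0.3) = -2.83*c^6 + 1.63*c^5 - 4.03*c^4 - 6.39*c^3 - 1.09*c^2 + 2.44*c - 6.15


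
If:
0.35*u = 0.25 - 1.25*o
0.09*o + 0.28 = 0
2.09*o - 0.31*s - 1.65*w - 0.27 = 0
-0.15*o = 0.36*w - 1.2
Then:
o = -3.11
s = -46.49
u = 11.83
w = 4.63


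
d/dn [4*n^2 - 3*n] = 8*n - 3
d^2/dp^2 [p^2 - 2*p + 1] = 2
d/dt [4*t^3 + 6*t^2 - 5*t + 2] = 12*t^2 + 12*t - 5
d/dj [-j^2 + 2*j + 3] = 2 - 2*j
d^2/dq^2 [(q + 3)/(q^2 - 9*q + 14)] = 2*(3*(2 - q)*(q^2 - 9*q + 14) + (q + 3)*(2*q - 9)^2)/(q^2 - 9*q + 14)^3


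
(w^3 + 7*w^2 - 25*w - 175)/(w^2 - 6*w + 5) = (w^2 + 12*w + 35)/(w - 1)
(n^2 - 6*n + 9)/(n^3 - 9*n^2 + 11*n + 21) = (n - 3)/(n^2 - 6*n - 7)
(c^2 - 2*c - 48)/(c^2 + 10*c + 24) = (c - 8)/(c + 4)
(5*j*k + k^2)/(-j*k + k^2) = (-5*j - k)/(j - k)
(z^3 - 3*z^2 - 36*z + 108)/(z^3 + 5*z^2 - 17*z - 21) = (z^2 - 36)/(z^2 + 8*z + 7)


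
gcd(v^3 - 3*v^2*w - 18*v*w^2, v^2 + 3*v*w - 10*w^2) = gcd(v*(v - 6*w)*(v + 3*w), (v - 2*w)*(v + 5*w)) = 1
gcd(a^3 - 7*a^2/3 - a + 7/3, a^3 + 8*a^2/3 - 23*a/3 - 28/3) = a^2 - 4*a/3 - 7/3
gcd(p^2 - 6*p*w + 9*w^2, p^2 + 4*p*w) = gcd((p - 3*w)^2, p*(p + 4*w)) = 1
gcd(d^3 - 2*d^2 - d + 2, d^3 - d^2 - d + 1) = d^2 - 1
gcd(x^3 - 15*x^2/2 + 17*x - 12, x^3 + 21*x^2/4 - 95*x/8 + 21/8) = x - 3/2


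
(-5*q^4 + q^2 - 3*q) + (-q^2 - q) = -5*q^4 - 4*q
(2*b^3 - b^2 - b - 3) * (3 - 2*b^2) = -4*b^5 + 2*b^4 + 8*b^3 + 3*b^2 - 3*b - 9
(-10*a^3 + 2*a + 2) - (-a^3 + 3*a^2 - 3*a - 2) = -9*a^3 - 3*a^2 + 5*a + 4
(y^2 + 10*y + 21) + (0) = y^2 + 10*y + 21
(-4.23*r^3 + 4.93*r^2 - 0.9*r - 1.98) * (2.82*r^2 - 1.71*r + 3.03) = -11.9286*r^5 + 21.1359*r^4 - 23.7852*r^3 + 10.8933*r^2 + 0.6588*r - 5.9994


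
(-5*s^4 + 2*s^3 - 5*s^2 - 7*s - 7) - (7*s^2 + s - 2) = -5*s^4 + 2*s^3 - 12*s^2 - 8*s - 5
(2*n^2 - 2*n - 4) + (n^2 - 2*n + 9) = 3*n^2 - 4*n + 5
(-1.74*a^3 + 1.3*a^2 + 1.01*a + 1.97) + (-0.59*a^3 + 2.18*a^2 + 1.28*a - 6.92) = -2.33*a^3 + 3.48*a^2 + 2.29*a - 4.95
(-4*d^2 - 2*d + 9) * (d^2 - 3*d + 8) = -4*d^4 + 10*d^3 - 17*d^2 - 43*d + 72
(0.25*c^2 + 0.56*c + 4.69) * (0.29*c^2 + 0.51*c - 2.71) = 0.0725*c^4 + 0.2899*c^3 + 0.9682*c^2 + 0.8743*c - 12.7099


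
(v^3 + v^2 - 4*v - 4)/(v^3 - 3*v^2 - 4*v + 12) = (v + 1)/(v - 3)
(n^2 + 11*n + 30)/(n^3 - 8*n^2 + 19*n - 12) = (n^2 + 11*n + 30)/(n^3 - 8*n^2 + 19*n - 12)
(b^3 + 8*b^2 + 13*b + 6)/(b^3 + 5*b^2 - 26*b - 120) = (b^2 + 2*b + 1)/(b^2 - b - 20)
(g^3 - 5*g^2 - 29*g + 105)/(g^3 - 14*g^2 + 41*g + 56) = (g^2 + 2*g - 15)/(g^2 - 7*g - 8)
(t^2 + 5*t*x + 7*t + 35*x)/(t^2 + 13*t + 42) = (t + 5*x)/(t + 6)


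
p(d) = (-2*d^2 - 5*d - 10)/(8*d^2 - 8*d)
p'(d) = (8 - 16*d)*(-2*d^2 - 5*d - 10)/(8*d^2 - 8*d)^2 + (-4*d - 5)/(8*d^2 - 8*d)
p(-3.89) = -0.14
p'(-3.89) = 0.01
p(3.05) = -0.88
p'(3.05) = 0.37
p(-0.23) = -3.96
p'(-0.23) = -22.22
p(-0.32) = -2.55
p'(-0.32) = -10.99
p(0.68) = 8.23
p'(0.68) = 18.05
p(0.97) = 71.87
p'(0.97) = 2359.78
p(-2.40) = -0.15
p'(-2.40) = -0.03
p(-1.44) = -0.25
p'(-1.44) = -0.25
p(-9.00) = -0.18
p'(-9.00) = 0.01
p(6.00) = -0.47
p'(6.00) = 0.05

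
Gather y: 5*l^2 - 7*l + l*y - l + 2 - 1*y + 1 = 5*l^2 - 8*l + y*(l - 1) + 3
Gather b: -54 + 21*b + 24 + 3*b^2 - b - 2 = 3*b^2 + 20*b - 32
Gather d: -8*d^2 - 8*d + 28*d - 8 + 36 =-8*d^2 + 20*d + 28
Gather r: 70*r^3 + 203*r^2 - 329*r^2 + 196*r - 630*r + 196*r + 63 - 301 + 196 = 70*r^3 - 126*r^2 - 238*r - 42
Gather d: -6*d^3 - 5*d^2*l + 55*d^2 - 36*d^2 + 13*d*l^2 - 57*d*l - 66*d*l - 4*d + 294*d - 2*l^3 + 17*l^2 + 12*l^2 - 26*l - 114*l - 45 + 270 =-6*d^3 + d^2*(19 - 5*l) + d*(13*l^2 - 123*l + 290) - 2*l^3 + 29*l^2 - 140*l + 225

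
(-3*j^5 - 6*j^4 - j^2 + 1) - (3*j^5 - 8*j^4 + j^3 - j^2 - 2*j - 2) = -6*j^5 + 2*j^4 - j^3 + 2*j + 3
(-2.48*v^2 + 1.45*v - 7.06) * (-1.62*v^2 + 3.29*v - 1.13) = 4.0176*v^4 - 10.5082*v^3 + 19.0101*v^2 - 24.8659*v + 7.9778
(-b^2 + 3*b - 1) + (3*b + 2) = -b^2 + 6*b + 1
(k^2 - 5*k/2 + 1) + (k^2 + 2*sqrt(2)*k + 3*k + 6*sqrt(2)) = 2*k^2 + k/2 + 2*sqrt(2)*k + 1 + 6*sqrt(2)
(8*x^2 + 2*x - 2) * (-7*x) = -56*x^3 - 14*x^2 + 14*x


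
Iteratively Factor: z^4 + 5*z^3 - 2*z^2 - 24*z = (z)*(z^3 + 5*z^2 - 2*z - 24) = z*(z + 4)*(z^2 + z - 6) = z*(z - 2)*(z + 4)*(z + 3)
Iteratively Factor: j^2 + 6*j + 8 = (j + 4)*(j + 2)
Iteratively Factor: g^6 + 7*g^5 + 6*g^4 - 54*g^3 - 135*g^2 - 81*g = (g)*(g^5 + 7*g^4 + 6*g^3 - 54*g^2 - 135*g - 81) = g*(g + 3)*(g^4 + 4*g^3 - 6*g^2 - 36*g - 27) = g*(g + 3)^2*(g^3 + g^2 - 9*g - 9) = g*(g + 3)^3*(g^2 - 2*g - 3) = g*(g - 3)*(g + 3)^3*(g + 1)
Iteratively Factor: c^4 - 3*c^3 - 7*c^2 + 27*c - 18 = (c + 3)*(c^3 - 6*c^2 + 11*c - 6) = (c - 3)*(c + 3)*(c^2 - 3*c + 2) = (c - 3)*(c - 2)*(c + 3)*(c - 1)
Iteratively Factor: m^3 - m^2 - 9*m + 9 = (m + 3)*(m^2 - 4*m + 3) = (m - 1)*(m + 3)*(m - 3)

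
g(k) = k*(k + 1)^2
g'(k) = k*(2*k + 2) + (k + 1)^2 = (k + 1)*(3*k + 1)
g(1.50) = 9.38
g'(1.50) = 13.75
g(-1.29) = -0.11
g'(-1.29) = 0.83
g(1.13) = 5.13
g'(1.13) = 9.35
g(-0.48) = -0.13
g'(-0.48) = -0.23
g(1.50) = 9.38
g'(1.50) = 13.75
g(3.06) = 50.44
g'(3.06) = 41.33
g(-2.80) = -9.07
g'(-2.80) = 13.32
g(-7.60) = -331.06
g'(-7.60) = 143.88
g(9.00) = 900.00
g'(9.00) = 280.00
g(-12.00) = -1452.00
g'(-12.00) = 385.00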